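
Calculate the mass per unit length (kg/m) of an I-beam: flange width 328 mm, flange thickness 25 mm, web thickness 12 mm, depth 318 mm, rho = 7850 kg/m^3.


A_flanges = 2 * 328 * 25 = 16400 mm^2
A_web = (318 - 2 * 25) * 12 = 3216 mm^2
A_total = 16400 + 3216 = 19616 mm^2 = 0.019616 m^2
Weight = rho * A = 7850 * 0.019616 = 153.9856 kg/m

153.9856 kg/m


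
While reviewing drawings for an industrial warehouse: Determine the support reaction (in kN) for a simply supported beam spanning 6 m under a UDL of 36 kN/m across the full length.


Total load = w * L = 36 * 6 = 216 kN
By symmetry, each reaction R = total / 2 = 216 / 2 = 108.0 kN

108.0 kN


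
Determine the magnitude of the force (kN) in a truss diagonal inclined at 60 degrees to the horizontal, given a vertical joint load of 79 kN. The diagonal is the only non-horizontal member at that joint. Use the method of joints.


At the joint, only the diagonal has a vertical component, so vertical equilibrium gives:
F * sin(60) = 79
F = 79 / sin(60)
= 79 / 0.866025
= 91.22 kN

91.22 kN


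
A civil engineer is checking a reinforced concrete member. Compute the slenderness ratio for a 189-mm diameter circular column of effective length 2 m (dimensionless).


Radius of gyration r = d / 4 = 189 / 4 = 47.25 mm
L_eff = 2000.0 mm
Slenderness ratio = L / r = 2000.0 / 47.25 = 42.33 (dimensionless)

42.33 (dimensionless)


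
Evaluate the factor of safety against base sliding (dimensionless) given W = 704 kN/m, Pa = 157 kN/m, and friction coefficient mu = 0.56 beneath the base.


Resisting force = mu * W = 0.56 * 704 = 394.24 kN/m
FOS = Resisting / Driving = 394.24 / 157
= 2.5111 (dimensionless)

2.5111 (dimensionless)


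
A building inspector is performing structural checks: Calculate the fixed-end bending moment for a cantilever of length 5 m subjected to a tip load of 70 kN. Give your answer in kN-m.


For a cantilever with a point load at the free end:
M_max = P * L = 70 * 5 = 350 kN-m

350 kN-m


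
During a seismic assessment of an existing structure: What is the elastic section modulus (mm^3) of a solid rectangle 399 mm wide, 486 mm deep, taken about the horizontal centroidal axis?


S = b * h^2 / 6
= 399 * 486^2 / 6
= 399 * 236196 / 6
= 15707034.0 mm^3

15707034.0 mm^3


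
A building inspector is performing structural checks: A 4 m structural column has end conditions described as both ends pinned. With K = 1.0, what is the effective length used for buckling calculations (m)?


L_eff = K * L
= 1.0 * 4
= 4.0 m

4.0 m


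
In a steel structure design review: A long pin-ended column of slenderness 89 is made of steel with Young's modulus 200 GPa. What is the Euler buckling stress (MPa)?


sigma_cr = pi^2 * E / lambda^2
= 9.8696 * 200000.0 / 89^2
= 9.8696 * 200000.0 / 7921
= 249.201 MPa

249.201 MPa


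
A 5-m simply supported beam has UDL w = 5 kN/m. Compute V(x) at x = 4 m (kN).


R_A = w * L / 2 = 5 * 5 / 2 = 12.5 kN
V(x) = R_A - w * x = 12.5 - 5 * 4
= -7.5 kN

-7.5 kN


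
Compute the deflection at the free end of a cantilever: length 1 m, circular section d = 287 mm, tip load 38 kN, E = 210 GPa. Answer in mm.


I = pi * d^4 / 64 = pi * 287^4 / 64 = 333040834.16 mm^4
L = 1000.0 mm, P = 38000.0 N, E = 210000.0 MPa
delta = P * L^3 / (3 * E * I)
= 38000.0 * 1000.0^3 / (3 * 210000.0 * 333040834.16)
= 0.1811 mm

0.1811 mm


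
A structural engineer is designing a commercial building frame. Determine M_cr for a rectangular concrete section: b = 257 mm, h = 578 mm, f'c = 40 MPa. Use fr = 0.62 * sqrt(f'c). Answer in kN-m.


fr = 0.62 * sqrt(40) = 0.62 * 6.3246 = 3.9212 MPa
I = 257 * 578^3 / 12 = 4135570155.33 mm^4
y_t = 289.0 mm
M_cr = fr * I / y_t = 3.9212 * 4135570155.33 / 289.0 N-mm
= 56.1125 kN-m

56.1125 kN-m


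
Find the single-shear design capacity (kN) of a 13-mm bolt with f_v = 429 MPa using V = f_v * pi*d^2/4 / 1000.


A = pi * d^2 / 4 = pi * 13^2 / 4 = 132.7323 mm^2
V = f_v * A / 1000 = 429 * 132.7323 / 1000
= 56.9422 kN

56.9422 kN


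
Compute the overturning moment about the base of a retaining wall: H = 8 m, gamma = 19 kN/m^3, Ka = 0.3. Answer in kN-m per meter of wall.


Pa = 0.5 * Ka * gamma * H^2
= 0.5 * 0.3 * 19 * 8^2
= 182.4 kN/m
Arm = H / 3 = 8 / 3 = 2.6667 m
Mo = Pa * arm = Pa * H / 3 = 182.4 * 8 / 3 = 486.4 kN-m/m

486.4 kN-m/m


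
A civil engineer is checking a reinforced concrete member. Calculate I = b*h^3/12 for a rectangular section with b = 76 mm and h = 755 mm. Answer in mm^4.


I = b * h^3 / 12
= 76 * 755^3 / 12
= 76 * 430368875 / 12
= 2725669541.67 mm^4

2725669541.67 mm^4


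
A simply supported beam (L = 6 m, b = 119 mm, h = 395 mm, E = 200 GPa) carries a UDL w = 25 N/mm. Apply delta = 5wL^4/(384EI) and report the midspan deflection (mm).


I = 119 * 395^3 / 12 = 611162927.08 mm^4
L = 6000.0 mm, w = 25 N/mm, E = 200000.0 MPa
delta = 5 * w * L^4 / (384 * E * I)
= 5 * 25 * 6000.0^4 / (384 * 200000.0 * 611162927.08)
= 3.4514 mm

3.4514 mm


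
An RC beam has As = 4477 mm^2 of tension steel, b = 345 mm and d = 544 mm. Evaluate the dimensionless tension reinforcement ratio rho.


rho = As / (b * d)
= 4477 / (345 * 544)
= 4477 / 187680
= 0.023854 (dimensionless)

0.023854 (dimensionless)


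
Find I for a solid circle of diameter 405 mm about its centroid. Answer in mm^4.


r = d / 2 = 405 / 2 = 202.5 mm
I = pi * r^4 / 4 = pi * 202.5^4 / 4
= 1320656859.91 mm^4

1320656859.91 mm^4


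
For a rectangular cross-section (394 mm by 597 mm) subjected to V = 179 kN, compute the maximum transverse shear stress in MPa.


A = b * h = 394 * 597 = 235218 mm^2
V = 179 kN = 179000.0 N
tau_max = 1.5 * V / A = 1.5 * 179000.0 / 235218
= 1.1415 MPa

1.1415 MPa


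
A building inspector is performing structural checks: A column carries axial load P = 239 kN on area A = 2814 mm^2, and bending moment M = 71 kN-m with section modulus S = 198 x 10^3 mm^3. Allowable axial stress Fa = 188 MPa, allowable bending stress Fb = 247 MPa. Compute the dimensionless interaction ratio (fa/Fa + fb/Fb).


f_a = P / A = 239000.0 / 2814 = 84.9325 MPa
f_b = M / S = 71000000.0 / 198000.0 = 358.5859 MPa
Ratio = f_a / Fa + f_b / Fb
= 84.9325 / 188 + 358.5859 / 247
= 1.9035 (dimensionless)

1.9035 (dimensionless)


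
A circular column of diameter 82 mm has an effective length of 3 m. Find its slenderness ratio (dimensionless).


Radius of gyration r = d / 4 = 82 / 4 = 20.5 mm
L_eff = 3000.0 mm
Slenderness ratio = L / r = 3000.0 / 20.5 = 146.34 (dimensionless)

146.34 (dimensionless)


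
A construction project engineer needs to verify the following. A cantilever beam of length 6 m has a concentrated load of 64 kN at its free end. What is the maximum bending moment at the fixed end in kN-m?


For a cantilever with a point load at the free end:
M_max = P * L = 64 * 6 = 384 kN-m

384 kN-m


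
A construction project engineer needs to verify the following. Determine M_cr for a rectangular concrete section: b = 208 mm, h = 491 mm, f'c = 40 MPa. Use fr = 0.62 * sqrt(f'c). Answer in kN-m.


fr = 0.62 * sqrt(40) = 0.62 * 6.3246 = 3.9212 MPa
I = 208 * 491^3 / 12 = 2051760030.67 mm^4
y_t = 245.5 mm
M_cr = fr * I / y_t = 3.9212 * 2051760030.67 / 245.5 N-mm
= 32.7715 kN-m

32.7715 kN-m


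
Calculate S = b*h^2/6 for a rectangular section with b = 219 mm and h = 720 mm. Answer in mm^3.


S = b * h^2 / 6
= 219 * 720^2 / 6
= 219 * 518400 / 6
= 18921600.0 mm^3

18921600.0 mm^3


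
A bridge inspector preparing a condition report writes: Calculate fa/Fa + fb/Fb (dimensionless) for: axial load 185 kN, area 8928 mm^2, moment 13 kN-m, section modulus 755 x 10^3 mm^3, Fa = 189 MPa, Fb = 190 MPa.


f_a = P / A = 185000.0 / 8928 = 20.7213 MPa
f_b = M / S = 13000000.0 / 755000.0 = 17.2185 MPa
Ratio = f_a / Fa + f_b / Fb
= 20.7213 / 189 + 17.2185 / 190
= 0.2003 (dimensionless)

0.2003 (dimensionless)


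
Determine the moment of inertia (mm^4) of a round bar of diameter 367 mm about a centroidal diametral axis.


r = d / 2 = 367 / 2 = 183.5 mm
I = pi * r^4 / 4 = pi * 183.5^4 / 4
= 890500475.54 mm^4

890500475.54 mm^4


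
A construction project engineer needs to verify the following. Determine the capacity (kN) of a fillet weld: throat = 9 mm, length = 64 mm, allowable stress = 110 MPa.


Strength = throat * length * allowable stress
= 9 * 64 * 110 N
= 63360 N
= 63.36 kN

63.36 kN


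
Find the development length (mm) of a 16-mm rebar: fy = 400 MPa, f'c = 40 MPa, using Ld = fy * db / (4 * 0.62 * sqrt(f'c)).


Ld = (fy * db) / (4 * 0.62 * sqrt(f'c))
= (400 * 16) / (4 * 0.62 * sqrt(40))
= 6400 / 15.6849
= 408.04 mm

408.04 mm


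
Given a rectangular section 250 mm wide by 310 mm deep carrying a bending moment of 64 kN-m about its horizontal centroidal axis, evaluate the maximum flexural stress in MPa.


I = b * h^3 / 12 = 250 * 310^3 / 12 = 620645833.33 mm^4
y = h / 2 = 310 / 2 = 155.0 mm
M = 64 kN-m = 64000000.0 N-mm
sigma = M * y / I = 64000000.0 * 155.0 / 620645833.33
= 15.98 MPa

15.98 MPa


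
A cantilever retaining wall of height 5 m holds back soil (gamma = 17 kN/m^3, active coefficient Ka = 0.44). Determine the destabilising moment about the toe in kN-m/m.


Pa = 0.5 * Ka * gamma * H^2
= 0.5 * 0.44 * 17 * 5^2
= 93.5 kN/m
Arm = H / 3 = 5 / 3 = 1.6667 m
Mo = Pa * arm = Pa * H / 3 = 93.5 * 5 / 3 = 155.8333 kN-m/m

155.8333 kN-m/m


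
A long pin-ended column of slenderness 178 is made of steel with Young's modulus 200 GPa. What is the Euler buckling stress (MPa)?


sigma_cr = pi^2 * E / lambda^2
= 9.8696 * 200000.0 / 178^2
= 9.8696 * 200000.0 / 31684
= 62.3002 MPa

62.3002 MPa


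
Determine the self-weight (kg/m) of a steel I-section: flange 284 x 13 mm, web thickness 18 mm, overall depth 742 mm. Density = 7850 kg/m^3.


A_flanges = 2 * 284 * 13 = 7384 mm^2
A_web = (742 - 2 * 13) * 18 = 12888 mm^2
A_total = 7384 + 12888 = 20272 mm^2 = 0.020272 m^2
Weight = rho * A = 7850 * 0.020272 = 159.1352 kg/m

159.1352 kg/m


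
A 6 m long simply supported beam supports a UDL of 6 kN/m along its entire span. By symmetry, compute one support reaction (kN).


Total load = w * L = 6 * 6 = 36 kN
By symmetry, each reaction R = total / 2 = 36 / 2 = 18.0 kN

18.0 kN


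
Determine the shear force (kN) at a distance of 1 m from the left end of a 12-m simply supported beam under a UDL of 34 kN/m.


R_A = w * L / 2 = 34 * 12 / 2 = 204.0 kN
V(x) = R_A - w * x = 204.0 - 34 * 1
= 170.0 kN

170.0 kN


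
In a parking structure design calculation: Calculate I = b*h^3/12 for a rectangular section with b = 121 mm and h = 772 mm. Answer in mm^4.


I = b * h^3 / 12
= 121 * 772^3 / 12
= 121 * 460099648 / 12
= 4639338117.33 mm^4

4639338117.33 mm^4


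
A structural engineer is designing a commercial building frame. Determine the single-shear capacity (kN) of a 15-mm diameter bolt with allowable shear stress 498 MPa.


A = pi * d^2 / 4 = pi * 15^2 / 4 = 176.7146 mm^2
V = f_v * A / 1000 = 498 * 176.7146 / 1000
= 88.0039 kN

88.0039 kN


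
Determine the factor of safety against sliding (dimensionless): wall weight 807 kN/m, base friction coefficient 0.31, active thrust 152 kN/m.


Resisting force = mu * W = 0.31 * 807 = 250.17 kN/m
FOS = Resisting / Driving = 250.17 / 152
= 1.6459 (dimensionless)

1.6459 (dimensionless)


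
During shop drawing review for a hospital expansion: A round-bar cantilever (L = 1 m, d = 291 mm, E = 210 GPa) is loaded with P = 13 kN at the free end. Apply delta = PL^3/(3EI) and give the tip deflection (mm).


I = pi * d^4 / 64 = pi * 291^4 / 64 = 351999344.44 mm^4
L = 1000.0 mm, P = 13000.0 N, E = 210000.0 MPa
delta = P * L^3 / (3 * E * I)
= 13000.0 * 1000.0^3 / (3 * 210000.0 * 351999344.44)
= 0.0586 mm

0.0586 mm


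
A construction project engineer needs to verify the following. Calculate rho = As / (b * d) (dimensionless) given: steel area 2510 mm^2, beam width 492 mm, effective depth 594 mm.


rho = As / (b * d)
= 2510 / (492 * 594)
= 2510 / 292248
= 0.008589 (dimensionless)

0.008589 (dimensionless)


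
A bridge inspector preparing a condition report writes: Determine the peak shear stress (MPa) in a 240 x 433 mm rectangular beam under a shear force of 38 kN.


A = b * h = 240 * 433 = 103920 mm^2
V = 38 kN = 38000.0 N
tau_max = 1.5 * V / A = 1.5 * 38000.0 / 103920
= 0.5485 MPa

0.5485 MPa


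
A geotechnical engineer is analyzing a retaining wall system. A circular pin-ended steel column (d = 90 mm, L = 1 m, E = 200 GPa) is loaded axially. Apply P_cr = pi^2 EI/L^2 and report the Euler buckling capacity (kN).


I = pi * d^4 / 64 = 3220623.34 mm^4
L = 1000.0 mm
P_cr = pi^2 * E * I / L^2
= 9.8696 * 200000.0 * 3220623.34 / 1000.0^2
= 6357255.67 N = 6357.2557 kN

6357.2557 kN


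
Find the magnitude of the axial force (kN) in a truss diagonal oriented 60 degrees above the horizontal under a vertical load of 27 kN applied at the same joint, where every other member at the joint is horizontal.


At the joint, only the diagonal has a vertical component, so vertical equilibrium gives:
F * sin(60) = 27
F = 27 / sin(60)
= 27 / 0.866025
= 31.18 kN

31.18 kN


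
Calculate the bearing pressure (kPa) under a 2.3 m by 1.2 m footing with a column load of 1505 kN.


A = 2.3 * 1.2 = 2.76 m^2
q = P / A = 1505 / 2.76
= 545.2899 kPa

545.2899 kPa


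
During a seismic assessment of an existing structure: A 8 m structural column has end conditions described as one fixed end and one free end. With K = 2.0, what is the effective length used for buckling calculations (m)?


L_eff = K * L
= 2.0 * 8
= 16.0 m

16.0 m


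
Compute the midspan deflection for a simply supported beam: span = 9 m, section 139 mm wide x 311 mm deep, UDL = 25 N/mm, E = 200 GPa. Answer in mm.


I = 139 * 311^3 / 12 = 348429342.42 mm^4
L = 9000.0 mm, w = 25 N/mm, E = 200000.0 MPa
delta = 5 * w * L^4 / (384 * E * I)
= 5 * 25 * 9000.0^4 / (384 * 200000.0 * 348429342.42)
= 30.6481 mm

30.6481 mm


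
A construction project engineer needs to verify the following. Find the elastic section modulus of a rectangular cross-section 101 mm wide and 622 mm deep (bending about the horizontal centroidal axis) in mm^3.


S = b * h^2 / 6
= 101 * 622^2 / 6
= 101 * 386884 / 6
= 6512547.33 mm^3

6512547.33 mm^3


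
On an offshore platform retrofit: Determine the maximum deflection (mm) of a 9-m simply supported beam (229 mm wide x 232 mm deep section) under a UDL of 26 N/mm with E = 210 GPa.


I = 229 * 232^3 / 12 = 238296789.33 mm^4
L = 9000.0 mm, w = 26 N/mm, E = 210000.0 MPa
delta = 5 * w * L^4 / (384 * E * I)
= 5 * 26 * 9000.0^4 / (384 * 210000.0 * 238296789.33)
= 44.3859 mm

44.3859 mm


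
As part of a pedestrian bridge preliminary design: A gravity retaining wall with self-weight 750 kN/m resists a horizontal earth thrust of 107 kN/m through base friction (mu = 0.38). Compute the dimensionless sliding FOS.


Resisting force = mu * W = 0.38 * 750 = 285.0 kN/m
FOS = Resisting / Driving = 285.0 / 107
= 2.6636 (dimensionless)

2.6636 (dimensionless)


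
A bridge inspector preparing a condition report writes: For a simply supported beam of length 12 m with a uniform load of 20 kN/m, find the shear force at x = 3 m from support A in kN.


R_A = w * L / 2 = 20 * 12 / 2 = 120.0 kN
V(x) = R_A - w * x = 120.0 - 20 * 3
= 60.0 kN

60.0 kN


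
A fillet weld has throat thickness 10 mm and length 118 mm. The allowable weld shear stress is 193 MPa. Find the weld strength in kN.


Strength = throat * length * allowable stress
= 10 * 118 * 193 N
= 227740 N
= 227.74 kN

227.74 kN


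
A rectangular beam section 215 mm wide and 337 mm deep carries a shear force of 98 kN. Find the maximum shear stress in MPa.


A = b * h = 215 * 337 = 72455 mm^2
V = 98 kN = 98000.0 N
tau_max = 1.5 * V / A = 1.5 * 98000.0 / 72455
= 2.0288 MPa

2.0288 MPa


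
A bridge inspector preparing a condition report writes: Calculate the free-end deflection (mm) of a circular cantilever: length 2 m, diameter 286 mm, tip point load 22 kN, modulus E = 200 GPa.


I = pi * d^4 / 64 = pi * 286^4 / 64 = 328423353.43 mm^4
L = 2000.0 mm, P = 22000.0 N, E = 200000.0 MPa
delta = P * L^3 / (3 * E * I)
= 22000.0 * 2000.0^3 / (3 * 200000.0 * 328423353.43)
= 0.8932 mm

0.8932 mm


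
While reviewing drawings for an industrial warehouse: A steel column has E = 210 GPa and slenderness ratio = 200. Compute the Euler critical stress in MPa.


sigma_cr = pi^2 * E / lambda^2
= 9.8696 * 210000.0 / 200^2
= 9.8696 * 210000.0 / 40000
= 51.8154 MPa

51.8154 MPa


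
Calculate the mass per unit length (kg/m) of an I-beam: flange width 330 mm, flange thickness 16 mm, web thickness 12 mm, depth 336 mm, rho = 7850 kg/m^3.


A_flanges = 2 * 330 * 16 = 10560 mm^2
A_web = (336 - 2 * 16) * 12 = 3648 mm^2
A_total = 10560 + 3648 = 14208 mm^2 = 0.014208 m^2
Weight = rho * A = 7850 * 0.014208 = 111.5328 kg/m

111.5328 kg/m


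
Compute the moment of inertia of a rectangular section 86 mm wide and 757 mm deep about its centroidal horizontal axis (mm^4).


I = b * h^3 / 12
= 86 * 757^3 / 12
= 86 * 433798093 / 12
= 3108886333.17 mm^4

3108886333.17 mm^4


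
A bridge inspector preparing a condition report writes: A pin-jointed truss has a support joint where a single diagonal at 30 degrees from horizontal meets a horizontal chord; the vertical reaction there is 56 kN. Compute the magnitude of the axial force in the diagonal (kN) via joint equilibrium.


At the joint, only the diagonal has a vertical component, so vertical equilibrium gives:
F * sin(30) = 56
F = 56 / sin(30)
= 56 / 0.5
= 112.0 kN

112.0 kN


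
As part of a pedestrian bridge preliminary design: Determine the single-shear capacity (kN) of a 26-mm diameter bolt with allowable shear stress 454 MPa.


A = pi * d^2 / 4 = pi * 26^2 / 4 = 530.9292 mm^2
V = f_v * A / 1000 = 454 * 530.9292 / 1000
= 241.0418 kN

241.0418 kN


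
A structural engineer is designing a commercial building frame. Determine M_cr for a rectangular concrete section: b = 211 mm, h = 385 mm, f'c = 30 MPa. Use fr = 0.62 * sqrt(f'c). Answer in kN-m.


fr = 0.62 * sqrt(30) = 0.62 * 5.4772 = 3.3959 MPa
I = 211 * 385^3 / 12 = 1003421489.58 mm^4
y_t = 192.5 mm
M_cr = fr * I / y_t = 3.3959 * 1003421489.58 / 192.5 N-mm
= 17.7013 kN-m

17.7013 kN-m


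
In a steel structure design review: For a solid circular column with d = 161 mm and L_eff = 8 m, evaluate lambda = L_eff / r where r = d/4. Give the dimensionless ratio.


Radius of gyration r = d / 4 = 161 / 4 = 40.25 mm
L_eff = 8000.0 mm
Slenderness ratio = L / r = 8000.0 / 40.25 = 198.76 (dimensionless)

198.76 (dimensionless)


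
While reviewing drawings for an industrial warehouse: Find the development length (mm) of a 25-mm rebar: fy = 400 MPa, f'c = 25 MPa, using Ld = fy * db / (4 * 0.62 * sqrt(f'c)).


Ld = (fy * db) / (4 * 0.62 * sqrt(f'c))
= (400 * 25) / (4 * 0.62 * sqrt(25))
= 10000 / 12.4
= 806.45 mm

806.45 mm


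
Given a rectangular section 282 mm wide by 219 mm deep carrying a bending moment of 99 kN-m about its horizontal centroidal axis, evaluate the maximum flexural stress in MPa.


I = b * h^3 / 12 = 282 * 219^3 / 12 = 246831286.5 mm^4
y = h / 2 = 219 / 2 = 109.5 mm
M = 99 kN-m = 99000000.0 N-mm
sigma = M * y / I = 99000000.0 * 109.5 / 246831286.5
= 43.92 MPa

43.92 MPa


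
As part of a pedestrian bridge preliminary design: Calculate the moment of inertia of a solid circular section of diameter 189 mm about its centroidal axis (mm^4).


r = d / 2 = 189 / 2 = 94.5 mm
I = pi * r^4 / 4 = pi * 94.5^4 / 4
= 62635004.85 mm^4

62635004.85 mm^4


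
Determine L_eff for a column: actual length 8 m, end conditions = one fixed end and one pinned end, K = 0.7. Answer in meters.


L_eff = K * L
= 0.7 * 8
= 5.6 m

5.6 m


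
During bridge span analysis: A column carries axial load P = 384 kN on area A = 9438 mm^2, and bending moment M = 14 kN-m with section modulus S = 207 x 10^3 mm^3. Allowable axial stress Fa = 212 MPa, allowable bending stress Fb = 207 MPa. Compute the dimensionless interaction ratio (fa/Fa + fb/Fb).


f_a = P / A = 384000.0 / 9438 = 40.6866 MPa
f_b = M / S = 14000000.0 / 207000.0 = 67.6329 MPa
Ratio = f_a / Fa + f_b / Fb
= 40.6866 / 212 + 67.6329 / 207
= 0.5186 (dimensionless)

0.5186 (dimensionless)


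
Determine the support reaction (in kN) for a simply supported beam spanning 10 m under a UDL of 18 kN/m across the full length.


Total load = w * L = 18 * 10 = 180 kN
By symmetry, each reaction R = total / 2 = 180 / 2 = 90.0 kN

90.0 kN


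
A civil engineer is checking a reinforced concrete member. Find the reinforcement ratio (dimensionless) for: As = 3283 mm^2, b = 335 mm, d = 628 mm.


rho = As / (b * d)
= 3283 / (335 * 628)
= 3283 / 210380
= 0.015605 (dimensionless)

0.015605 (dimensionless)


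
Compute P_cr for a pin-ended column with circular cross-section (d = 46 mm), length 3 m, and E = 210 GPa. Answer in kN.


I = pi * d^4 / 64 = 219786.61 mm^4
L = 3000.0 mm
P_cr = pi^2 * E * I / L^2
= 9.8696 * 210000.0 * 219786.61 / 3000.0^2
= 50614.83 N = 50.6148 kN

50.6148 kN


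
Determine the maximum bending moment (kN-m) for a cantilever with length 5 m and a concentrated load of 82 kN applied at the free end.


For a cantilever with a point load at the free end:
M_max = P * L = 82 * 5 = 410 kN-m

410 kN-m


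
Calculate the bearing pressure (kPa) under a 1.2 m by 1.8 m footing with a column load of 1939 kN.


A = 1.2 * 1.8 = 2.16 m^2
q = P / A = 1939 / 2.16
= 897.6852 kPa

897.6852 kPa


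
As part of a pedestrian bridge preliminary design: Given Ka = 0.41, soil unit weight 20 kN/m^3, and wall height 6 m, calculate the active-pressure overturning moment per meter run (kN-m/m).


Pa = 0.5 * Ka * gamma * H^2
= 0.5 * 0.41 * 20 * 6^2
= 147.6 kN/m
Arm = H / 3 = 6 / 3 = 2.0 m
Mo = Pa * arm = Pa * H / 3 = 147.6 * 6 / 3 = 295.2 kN-m/m

295.2 kN-m/m


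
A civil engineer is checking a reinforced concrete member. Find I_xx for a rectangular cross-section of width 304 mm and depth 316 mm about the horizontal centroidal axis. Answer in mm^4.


I = b * h^3 / 12
= 304 * 316^3 / 12
= 304 * 31554496 / 12
= 799380565.33 mm^4

799380565.33 mm^4


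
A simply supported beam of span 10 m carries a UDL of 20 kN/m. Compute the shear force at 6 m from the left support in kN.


R_A = w * L / 2 = 20 * 10 / 2 = 100.0 kN
V(x) = R_A - w * x = 100.0 - 20 * 6
= -20.0 kN

-20.0 kN


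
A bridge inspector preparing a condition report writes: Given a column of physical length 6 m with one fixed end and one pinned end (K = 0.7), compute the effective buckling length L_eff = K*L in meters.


L_eff = K * L
= 0.7 * 6
= 4.2 m

4.2 m


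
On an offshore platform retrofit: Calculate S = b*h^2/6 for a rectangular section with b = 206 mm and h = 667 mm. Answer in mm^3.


S = b * h^2 / 6
= 206 * 667^2 / 6
= 206 * 444889 / 6
= 15274522.33 mm^3

15274522.33 mm^3


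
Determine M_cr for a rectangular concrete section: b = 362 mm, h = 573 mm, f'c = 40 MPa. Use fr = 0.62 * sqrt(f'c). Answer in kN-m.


fr = 0.62 * sqrt(40) = 0.62 * 6.3246 = 3.9212 MPa
I = 362 * 573^3 / 12 = 5675330929.5 mm^4
y_t = 286.5 mm
M_cr = fr * I / y_t = 3.9212 * 5675330929.5 / 286.5 N-mm
= 77.6762 kN-m

77.6762 kN-m


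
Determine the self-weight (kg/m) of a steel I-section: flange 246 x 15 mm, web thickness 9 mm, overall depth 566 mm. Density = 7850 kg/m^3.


A_flanges = 2 * 246 * 15 = 7380 mm^2
A_web = (566 - 2 * 15) * 9 = 4824 mm^2
A_total = 7380 + 4824 = 12204 mm^2 = 0.012204 m^2
Weight = rho * A = 7850 * 0.012204 = 95.8014 kg/m

95.8014 kg/m


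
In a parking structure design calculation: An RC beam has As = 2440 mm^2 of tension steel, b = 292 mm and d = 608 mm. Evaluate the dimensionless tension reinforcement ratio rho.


rho = As / (b * d)
= 2440 / (292 * 608)
= 2440 / 177536
= 0.013744 (dimensionless)

0.013744 (dimensionless)


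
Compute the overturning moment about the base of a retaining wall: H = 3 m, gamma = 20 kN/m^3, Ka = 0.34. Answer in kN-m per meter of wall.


Pa = 0.5 * Ka * gamma * H^2
= 0.5 * 0.34 * 20 * 3^2
= 30.6 kN/m
Arm = H / 3 = 3 / 3 = 1.0 m
Mo = Pa * arm = Pa * H / 3 = 30.6 * 3 / 3 = 30.6 kN-m/m

30.6 kN-m/m


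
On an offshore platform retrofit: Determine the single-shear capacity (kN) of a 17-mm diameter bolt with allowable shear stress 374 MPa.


A = pi * d^2 / 4 = pi * 17^2 / 4 = 226.9801 mm^2
V = f_v * A / 1000 = 374 * 226.9801 / 1000
= 84.8905 kN

84.8905 kN


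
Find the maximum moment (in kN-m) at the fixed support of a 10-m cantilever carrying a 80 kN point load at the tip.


For a cantilever with a point load at the free end:
M_max = P * L = 80 * 10 = 800 kN-m

800 kN-m


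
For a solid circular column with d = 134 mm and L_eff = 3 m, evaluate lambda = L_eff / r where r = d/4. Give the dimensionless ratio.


Radius of gyration r = d / 4 = 134 / 4 = 33.5 mm
L_eff = 3000.0 mm
Slenderness ratio = L / r = 3000.0 / 33.5 = 89.55 (dimensionless)

89.55 (dimensionless)


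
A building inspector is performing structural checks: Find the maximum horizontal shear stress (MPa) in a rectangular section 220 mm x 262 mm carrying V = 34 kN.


A = b * h = 220 * 262 = 57640 mm^2
V = 34 kN = 34000.0 N
tau_max = 1.5 * V / A = 1.5 * 34000.0 / 57640
= 0.8848 MPa

0.8848 MPa


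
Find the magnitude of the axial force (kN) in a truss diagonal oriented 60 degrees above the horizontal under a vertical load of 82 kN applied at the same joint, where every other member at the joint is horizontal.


At the joint, only the diagonal has a vertical component, so vertical equilibrium gives:
F * sin(60) = 82
F = 82 / sin(60)
= 82 / 0.866025
= 94.69 kN

94.69 kN


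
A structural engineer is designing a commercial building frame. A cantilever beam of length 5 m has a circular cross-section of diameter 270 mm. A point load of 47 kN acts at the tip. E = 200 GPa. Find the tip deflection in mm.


I = pi * d^4 / 64 = pi * 270^4 / 64 = 260870490.85 mm^4
L = 5000.0 mm, P = 47000.0 N, E = 200000.0 MPa
delta = P * L^3 / (3 * E * I)
= 47000.0 * 5000.0^3 / (3 * 200000.0 * 260870490.85)
= 37.5346 mm

37.5346 mm


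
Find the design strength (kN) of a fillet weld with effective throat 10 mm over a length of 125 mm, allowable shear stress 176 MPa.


Strength = throat * length * allowable stress
= 10 * 125 * 176 N
= 220000 N
= 220.0 kN

220.0 kN


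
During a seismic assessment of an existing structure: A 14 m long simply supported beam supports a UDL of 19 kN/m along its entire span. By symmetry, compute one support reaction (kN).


Total load = w * L = 19 * 14 = 266 kN
By symmetry, each reaction R = total / 2 = 266 / 2 = 133.0 kN

133.0 kN


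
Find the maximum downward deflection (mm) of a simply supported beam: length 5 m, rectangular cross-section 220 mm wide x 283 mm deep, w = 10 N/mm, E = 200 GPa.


I = 220 * 283^3 / 12 = 415528428.33 mm^4
L = 5000.0 mm, w = 10 N/mm, E = 200000.0 MPa
delta = 5 * w * L^4 / (384 * E * I)
= 5 * 10 * 5000.0^4 / (384 * 200000.0 * 415528428.33)
= 0.9792 mm

0.9792 mm


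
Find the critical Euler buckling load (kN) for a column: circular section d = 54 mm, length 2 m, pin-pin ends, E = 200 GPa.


I = pi * d^4 / 64 = 417392.79 mm^4
L = 2000.0 mm
P_cr = pi^2 * E * I / L^2
= 9.8696 * 200000.0 * 417392.79 / 2000.0^2
= 205975.08 N = 205.9751 kN

205.9751 kN


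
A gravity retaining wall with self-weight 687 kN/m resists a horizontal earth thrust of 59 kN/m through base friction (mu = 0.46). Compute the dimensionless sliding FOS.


Resisting force = mu * W = 0.46 * 687 = 316.02 kN/m
FOS = Resisting / Driving = 316.02 / 59
= 5.3563 (dimensionless)

5.3563 (dimensionless)


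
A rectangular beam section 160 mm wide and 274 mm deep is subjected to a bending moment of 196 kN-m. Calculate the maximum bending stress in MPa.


I = b * h^3 / 12 = 160 * 274^3 / 12 = 274277653.33 mm^4
y = h / 2 = 274 / 2 = 137.0 mm
M = 196 kN-m = 196000000.0 N-mm
sigma = M * y / I = 196000000.0 * 137.0 / 274277653.33
= 97.9 MPa

97.9 MPa


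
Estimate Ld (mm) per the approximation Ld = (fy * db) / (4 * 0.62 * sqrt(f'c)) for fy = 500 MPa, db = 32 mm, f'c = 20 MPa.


Ld = (fy * db) / (4 * 0.62 * sqrt(f'c))
= (500 * 32) / (4 * 0.62 * sqrt(20))
= 16000 / 11.0909
= 1442.62 mm

1442.62 mm


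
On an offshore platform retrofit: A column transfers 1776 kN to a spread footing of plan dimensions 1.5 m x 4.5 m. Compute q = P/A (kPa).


A = 1.5 * 4.5 = 6.75 m^2
q = P / A = 1776 / 6.75
= 263.1111 kPa

263.1111 kPa


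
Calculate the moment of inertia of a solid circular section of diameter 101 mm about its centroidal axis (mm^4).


r = d / 2 = 101 / 2 = 50.5 mm
I = pi * r^4 / 4 = pi * 50.5^4 / 4
= 5108052.99 mm^4

5108052.99 mm^4


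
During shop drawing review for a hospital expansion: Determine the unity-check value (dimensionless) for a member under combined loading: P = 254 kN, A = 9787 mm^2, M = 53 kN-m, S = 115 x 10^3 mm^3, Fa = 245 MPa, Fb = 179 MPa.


f_a = P / A = 254000.0 / 9787 = 25.9528 MPa
f_b = M / S = 53000000.0 / 115000.0 = 460.8696 MPa
Ratio = f_a / Fa + f_b / Fb
= 25.9528 / 245 + 460.8696 / 179
= 2.6806 (dimensionless)

2.6806 (dimensionless)


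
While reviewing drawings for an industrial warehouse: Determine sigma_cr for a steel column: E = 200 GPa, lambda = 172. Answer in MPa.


sigma_cr = pi^2 * E / lambda^2
= 9.8696 * 200000.0 / 172^2
= 9.8696 * 200000.0 / 29584
= 66.7226 MPa

66.7226 MPa


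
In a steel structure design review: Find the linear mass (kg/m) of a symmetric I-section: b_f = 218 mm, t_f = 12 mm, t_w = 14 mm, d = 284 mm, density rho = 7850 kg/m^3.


A_flanges = 2 * 218 * 12 = 5232 mm^2
A_web = (284 - 2 * 12) * 14 = 3640 mm^2
A_total = 5232 + 3640 = 8872 mm^2 = 0.008872 m^2
Weight = rho * A = 7850 * 0.008872 = 69.6452 kg/m

69.6452 kg/m


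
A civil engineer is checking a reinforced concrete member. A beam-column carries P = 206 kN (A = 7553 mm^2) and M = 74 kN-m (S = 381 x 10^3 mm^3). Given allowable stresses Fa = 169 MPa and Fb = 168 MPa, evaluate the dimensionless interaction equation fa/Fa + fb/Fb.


f_a = P / A = 206000.0 / 7553 = 27.2739 MPa
f_b = M / S = 74000000.0 / 381000.0 = 194.2257 MPa
Ratio = f_a / Fa + f_b / Fb
= 27.2739 / 169 + 194.2257 / 168
= 1.3175 (dimensionless)

1.3175 (dimensionless)


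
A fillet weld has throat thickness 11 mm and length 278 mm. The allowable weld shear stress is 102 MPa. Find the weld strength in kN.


Strength = throat * length * allowable stress
= 11 * 278 * 102 N
= 311916 N
= 311.92 kN

311.92 kN


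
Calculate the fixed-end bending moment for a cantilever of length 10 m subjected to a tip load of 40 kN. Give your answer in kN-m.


For a cantilever with a point load at the free end:
M_max = P * L = 40 * 10 = 400 kN-m

400 kN-m


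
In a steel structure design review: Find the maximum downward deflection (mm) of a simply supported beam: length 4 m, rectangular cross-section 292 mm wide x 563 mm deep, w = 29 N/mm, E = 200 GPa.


I = 292 * 563^3 / 12 = 4342369643.67 mm^4
L = 4000.0 mm, w = 29 N/mm, E = 200000.0 MPa
delta = 5 * w * L^4 / (384 * E * I)
= 5 * 29 * 4000.0^4 / (384 * 200000.0 * 4342369643.67)
= 0.1113 mm

0.1113 mm


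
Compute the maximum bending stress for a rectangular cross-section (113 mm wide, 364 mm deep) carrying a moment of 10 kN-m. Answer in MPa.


I = b * h^3 / 12 = 113 * 364^3 / 12 = 454152122.67 mm^4
y = h / 2 = 364 / 2 = 182.0 mm
M = 10 kN-m = 10000000.0 N-mm
sigma = M * y / I = 10000000.0 * 182.0 / 454152122.67
= 4.01 MPa

4.01 MPa


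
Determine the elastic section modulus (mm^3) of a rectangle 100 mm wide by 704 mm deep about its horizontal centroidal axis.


S = b * h^2 / 6
= 100 * 704^2 / 6
= 100 * 495616 / 6
= 8260266.67 mm^3

8260266.67 mm^3


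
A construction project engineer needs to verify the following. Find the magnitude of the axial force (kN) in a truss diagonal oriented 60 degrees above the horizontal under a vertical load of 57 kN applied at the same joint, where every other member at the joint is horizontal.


At the joint, only the diagonal has a vertical component, so vertical equilibrium gives:
F * sin(60) = 57
F = 57 / sin(60)
= 57 / 0.866025
= 65.82 kN

65.82 kN


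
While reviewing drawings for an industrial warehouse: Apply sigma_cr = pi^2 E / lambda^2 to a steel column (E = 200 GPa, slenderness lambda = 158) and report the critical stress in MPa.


sigma_cr = pi^2 * E / lambda^2
= 9.8696 * 200000.0 / 158^2
= 9.8696 * 200000.0 / 24964
= 79.0707 MPa

79.0707 MPa


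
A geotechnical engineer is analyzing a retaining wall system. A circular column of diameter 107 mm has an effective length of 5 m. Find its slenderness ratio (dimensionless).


Radius of gyration r = d / 4 = 107 / 4 = 26.75 mm
L_eff = 5000.0 mm
Slenderness ratio = L / r = 5000.0 / 26.75 = 186.92 (dimensionless)

186.92 (dimensionless)


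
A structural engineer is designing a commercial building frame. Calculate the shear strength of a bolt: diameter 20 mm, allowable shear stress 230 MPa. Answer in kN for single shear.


A = pi * d^2 / 4 = pi * 20^2 / 4 = 314.1593 mm^2
V = f_v * A / 1000 = 230 * 314.1593 / 1000
= 72.2566 kN

72.2566 kN


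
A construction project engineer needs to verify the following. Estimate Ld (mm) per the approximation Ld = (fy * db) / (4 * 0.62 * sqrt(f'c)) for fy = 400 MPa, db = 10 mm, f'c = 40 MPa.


Ld = (fy * db) / (4 * 0.62 * sqrt(f'c))
= (400 * 10) / (4 * 0.62 * sqrt(40))
= 4000 / 15.6849
= 255.02 mm

255.02 mm


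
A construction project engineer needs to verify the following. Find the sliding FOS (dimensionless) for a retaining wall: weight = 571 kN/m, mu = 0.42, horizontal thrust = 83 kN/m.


Resisting force = mu * W = 0.42 * 571 = 239.82 kN/m
FOS = Resisting / Driving = 239.82 / 83
= 2.8894 (dimensionless)

2.8894 (dimensionless)


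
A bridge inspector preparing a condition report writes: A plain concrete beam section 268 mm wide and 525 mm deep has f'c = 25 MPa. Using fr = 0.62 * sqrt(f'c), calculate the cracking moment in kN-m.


fr = 0.62 * sqrt(25) = 0.62 * 5.0 = 3.1 MPa
I = 268 * 525^3 / 12 = 3231703125.0 mm^4
y_t = 262.5 mm
M_cr = fr * I / y_t = 3.1 * 3231703125.0 / 262.5 N-mm
= 38.1649 kN-m

38.1649 kN-m


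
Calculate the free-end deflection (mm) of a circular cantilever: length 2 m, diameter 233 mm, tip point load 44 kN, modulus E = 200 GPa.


I = pi * d^4 / 64 = pi * 233^4 / 64 = 144675030.57 mm^4
L = 2000.0 mm, P = 44000.0 N, E = 200000.0 MPa
delta = P * L^3 / (3 * E * I)
= 44000.0 * 2000.0^3 / (3 * 200000.0 * 144675030.57)
= 4.0551 mm

4.0551 mm


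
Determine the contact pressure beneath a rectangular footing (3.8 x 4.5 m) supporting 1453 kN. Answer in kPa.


A = 3.8 * 4.5 = 17.1 m^2
q = P / A = 1453 / 17.1
= 84.9708 kPa

84.9708 kPa


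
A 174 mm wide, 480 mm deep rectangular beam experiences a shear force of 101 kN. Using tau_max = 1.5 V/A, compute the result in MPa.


A = b * h = 174 * 480 = 83520 mm^2
V = 101 kN = 101000.0 N
tau_max = 1.5 * V / A = 1.5 * 101000.0 / 83520
= 1.8139 MPa

1.8139 MPa


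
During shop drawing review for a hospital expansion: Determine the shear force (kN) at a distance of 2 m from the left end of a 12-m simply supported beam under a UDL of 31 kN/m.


R_A = w * L / 2 = 31 * 12 / 2 = 186.0 kN
V(x) = R_A - w * x = 186.0 - 31 * 2
= 124.0 kN

124.0 kN


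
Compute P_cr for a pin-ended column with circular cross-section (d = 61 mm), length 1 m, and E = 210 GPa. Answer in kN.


I = pi * d^4 / 64 = 679656.13 mm^4
L = 1000.0 mm
P_cr = pi^2 * E * I / L^2
= 9.8696 * 210000.0 * 679656.13 / 1000.0^2
= 1408666.8 N = 1408.6668 kN

1408.6668 kN


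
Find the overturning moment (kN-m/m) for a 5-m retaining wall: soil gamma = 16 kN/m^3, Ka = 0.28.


Pa = 0.5 * Ka * gamma * H^2
= 0.5 * 0.28 * 16 * 5^2
= 56.0 kN/m
Arm = H / 3 = 5 / 3 = 1.6667 m
Mo = Pa * arm = Pa * H / 3 = 56.0 * 5 / 3 = 93.3333 kN-m/m

93.3333 kN-m/m


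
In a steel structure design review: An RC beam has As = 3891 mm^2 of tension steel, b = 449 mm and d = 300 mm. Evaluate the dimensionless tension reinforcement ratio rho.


rho = As / (b * d)
= 3891 / (449 * 300)
= 3891 / 134700
= 0.028886 (dimensionless)

0.028886 (dimensionless)


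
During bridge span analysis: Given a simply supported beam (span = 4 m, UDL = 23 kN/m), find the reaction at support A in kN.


Total load = w * L = 23 * 4 = 92 kN
By symmetry, each reaction R = total / 2 = 92 / 2 = 46.0 kN

46.0 kN


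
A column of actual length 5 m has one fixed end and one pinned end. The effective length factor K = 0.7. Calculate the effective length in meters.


L_eff = K * L
= 0.7 * 5
= 3.5 m

3.5 m


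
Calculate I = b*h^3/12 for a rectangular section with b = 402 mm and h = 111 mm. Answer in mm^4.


I = b * h^3 / 12
= 402 * 111^3 / 12
= 402 * 1367631 / 12
= 45815638.5 mm^4

45815638.5 mm^4


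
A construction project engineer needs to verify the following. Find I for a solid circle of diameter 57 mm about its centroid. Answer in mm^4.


r = d / 2 = 57 / 2 = 28.5 mm
I = pi * r^4 / 4 = pi * 28.5^4 / 4
= 518166.49 mm^4

518166.49 mm^4


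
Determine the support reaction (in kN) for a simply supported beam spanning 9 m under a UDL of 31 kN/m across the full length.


Total load = w * L = 31 * 9 = 279 kN
By symmetry, each reaction R = total / 2 = 279 / 2 = 139.5 kN

139.5 kN


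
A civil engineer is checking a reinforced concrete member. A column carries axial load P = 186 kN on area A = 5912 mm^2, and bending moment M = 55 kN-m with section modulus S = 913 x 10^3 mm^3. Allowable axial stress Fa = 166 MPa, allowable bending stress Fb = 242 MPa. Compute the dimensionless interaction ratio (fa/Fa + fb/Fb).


f_a = P / A = 186000.0 / 5912 = 31.4614 MPa
f_b = M / S = 55000000.0 / 913000.0 = 60.241 MPa
Ratio = f_a / Fa + f_b / Fb
= 31.4614 / 166 + 60.241 / 242
= 0.4385 (dimensionless)

0.4385 (dimensionless)


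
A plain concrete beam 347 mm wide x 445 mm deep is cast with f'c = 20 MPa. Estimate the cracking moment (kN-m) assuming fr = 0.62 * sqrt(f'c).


fr = 0.62 * sqrt(20) = 0.62 * 4.4721 = 2.7727 MPa
I = 347 * 445^3 / 12 = 2548169197.92 mm^4
y_t = 222.5 mm
M_cr = fr * I / y_t = 2.7727 * 2548169197.92 / 222.5 N-mm
= 31.7545 kN-m

31.7545 kN-m


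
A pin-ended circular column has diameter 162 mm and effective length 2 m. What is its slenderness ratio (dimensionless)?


Radius of gyration r = d / 4 = 162 / 4 = 40.5 mm
L_eff = 2000.0 mm
Slenderness ratio = L / r = 2000.0 / 40.5 = 49.38 (dimensionless)

49.38 (dimensionless)


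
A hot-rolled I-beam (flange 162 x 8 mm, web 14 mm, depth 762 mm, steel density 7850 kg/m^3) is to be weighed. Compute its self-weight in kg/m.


A_flanges = 2 * 162 * 8 = 2592 mm^2
A_web = (762 - 2 * 8) * 14 = 10444 mm^2
A_total = 2592 + 10444 = 13036 mm^2 = 0.013036 m^2
Weight = rho * A = 7850 * 0.013036 = 102.3326 kg/m

102.3326 kg/m


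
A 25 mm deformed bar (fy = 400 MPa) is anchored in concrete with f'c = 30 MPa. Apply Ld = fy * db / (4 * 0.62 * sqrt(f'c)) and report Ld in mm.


Ld = (fy * db) / (4 * 0.62 * sqrt(f'c))
= (400 * 25) / (4 * 0.62 * sqrt(30))
= 10000 / 13.5835
= 736.19 mm

736.19 mm


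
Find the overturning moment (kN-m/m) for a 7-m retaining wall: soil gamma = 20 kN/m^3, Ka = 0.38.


Pa = 0.5 * Ka * gamma * H^2
= 0.5 * 0.38 * 20 * 7^2
= 186.2 kN/m
Arm = H / 3 = 7 / 3 = 2.3333 m
Mo = Pa * arm = Pa * H / 3 = 186.2 * 7 / 3 = 434.4667 kN-m/m

434.4667 kN-m/m


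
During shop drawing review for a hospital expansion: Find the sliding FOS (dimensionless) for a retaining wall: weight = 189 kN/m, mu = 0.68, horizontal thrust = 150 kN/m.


Resisting force = mu * W = 0.68 * 189 = 128.52 kN/m
FOS = Resisting / Driving = 128.52 / 150
= 0.8568 (dimensionless)

0.8568 (dimensionless)


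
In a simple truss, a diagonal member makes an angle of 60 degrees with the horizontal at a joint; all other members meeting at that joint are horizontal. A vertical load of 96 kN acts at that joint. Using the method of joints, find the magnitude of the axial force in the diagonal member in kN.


At the joint, only the diagonal has a vertical component, so vertical equilibrium gives:
F * sin(60) = 96
F = 96 / sin(60)
= 96 / 0.866025
= 110.85 kN

110.85 kN
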